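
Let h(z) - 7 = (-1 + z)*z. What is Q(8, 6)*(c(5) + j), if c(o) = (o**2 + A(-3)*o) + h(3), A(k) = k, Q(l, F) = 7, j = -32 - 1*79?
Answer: -616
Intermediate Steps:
j = -111 (j = -32 - 79 = -111)
h(z) = 7 + z*(-1 + z) (h(z) = 7 + (-1 + z)*z = 7 + z*(-1 + z))
c(o) = 13 + o**2 - 3*o (c(o) = (o**2 - 3*o) + (7 + 3**2 - 1*3) = (o**2 - 3*o) + (7 + 9 - 3) = (o**2 - 3*o) + 13 = 13 + o**2 - 3*o)
Q(8, 6)*(c(5) + j) = 7*((13 + 5**2 - 3*5) - 111) = 7*((13 + 25 - 15) - 111) = 7*(23 - 111) = 7*(-88) = -616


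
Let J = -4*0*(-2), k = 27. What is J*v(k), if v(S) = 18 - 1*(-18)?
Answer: 0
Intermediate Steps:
J = 0 (J = 0*(-2) = 0)
v(S) = 36 (v(S) = 18 + 18 = 36)
J*v(k) = 0*36 = 0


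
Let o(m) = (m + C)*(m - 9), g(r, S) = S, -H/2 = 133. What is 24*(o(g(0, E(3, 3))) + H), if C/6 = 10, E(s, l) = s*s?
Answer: -6384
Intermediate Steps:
E(s, l) = s²
H = -266 (H = -2*133 = -266)
C = 60 (C = 6*10 = 60)
o(m) = (-9 + m)*(60 + m) (o(m) = (m + 60)*(m - 9) = (60 + m)*(-9 + m) = (-9 + m)*(60 + m))
24*(o(g(0, E(3, 3))) + H) = 24*((-540 + (3²)² + 51*3²) - 266) = 24*((-540 + 9² + 51*9) - 266) = 24*((-540 + 81 + 459) - 266) = 24*(0 - 266) = 24*(-266) = -6384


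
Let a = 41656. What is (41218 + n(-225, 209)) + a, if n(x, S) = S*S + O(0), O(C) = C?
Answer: 126555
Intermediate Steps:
n(x, S) = S**2 (n(x, S) = S*S + 0 = S**2 + 0 = S**2)
(41218 + n(-225, 209)) + a = (41218 + 209**2) + 41656 = (41218 + 43681) + 41656 = 84899 + 41656 = 126555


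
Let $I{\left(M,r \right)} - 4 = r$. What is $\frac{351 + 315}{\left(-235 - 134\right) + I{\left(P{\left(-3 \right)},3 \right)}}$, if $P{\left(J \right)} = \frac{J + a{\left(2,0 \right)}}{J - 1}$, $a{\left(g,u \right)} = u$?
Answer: $- \frac{333}{181} \approx -1.8398$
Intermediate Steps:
$P{\left(J \right)} = \frac{J}{-1 + J}$ ($P{\left(J \right)} = \frac{J + 0}{J - 1} = \frac{J}{-1 + J}$)
$I{\left(M,r \right)} = 4 + r$
$\frac{351 + 315}{\left(-235 - 134\right) + I{\left(P{\left(-3 \right)},3 \right)}} = \frac{351 + 315}{\left(-235 - 134\right) + \left(4 + 3\right)} = \frac{666}{-369 + 7} = \frac{666}{-362} = 666 \left(- \frac{1}{362}\right) = - \frac{333}{181}$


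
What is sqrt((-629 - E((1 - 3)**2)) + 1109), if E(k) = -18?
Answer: sqrt(498) ≈ 22.316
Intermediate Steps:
sqrt((-629 - E((1 - 3)**2)) + 1109) = sqrt((-629 - 1*(-18)) + 1109) = sqrt((-629 + 18) + 1109) = sqrt(-611 + 1109) = sqrt(498)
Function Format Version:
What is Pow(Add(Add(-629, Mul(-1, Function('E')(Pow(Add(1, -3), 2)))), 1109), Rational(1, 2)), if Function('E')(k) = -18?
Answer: Pow(498, Rational(1, 2)) ≈ 22.316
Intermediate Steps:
Pow(Add(Add(-629, Mul(-1, Function('E')(Pow(Add(1, -3), 2)))), 1109), Rational(1, 2)) = Pow(Add(Add(-629, Mul(-1, -18)), 1109), Rational(1, 2)) = Pow(Add(Add(-629, 18), 1109), Rational(1, 2)) = Pow(Add(-611, 1109), Rational(1, 2)) = Pow(498, Rational(1, 2))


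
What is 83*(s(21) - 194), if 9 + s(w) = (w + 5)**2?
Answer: 39259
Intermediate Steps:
s(w) = -9 + (5 + w)**2 (s(w) = -9 + (w + 5)**2 = -9 + (5 + w)**2)
83*(s(21) - 194) = 83*((-9 + (5 + 21)**2) - 194) = 83*((-9 + 26**2) - 194) = 83*((-9 + 676) - 194) = 83*(667 - 194) = 83*473 = 39259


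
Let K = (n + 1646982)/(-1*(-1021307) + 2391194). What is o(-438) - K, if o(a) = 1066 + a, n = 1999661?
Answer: 2139403985/3412501 ≈ 626.93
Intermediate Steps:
K = 3646643/3412501 (K = (1999661 + 1646982)/(-1*(-1021307) + 2391194) = 3646643/(1021307 + 2391194) = 3646643/3412501 ≈ 1.0686)
o(-438) - K = (1066 - 438) - 1*3646643/3412501 = 628 - 3646643/3412501 = 2139403985/3412501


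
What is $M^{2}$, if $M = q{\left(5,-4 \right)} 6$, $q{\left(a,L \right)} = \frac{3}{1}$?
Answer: $324$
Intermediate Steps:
$q{\left(a,L \right)} = 3$ ($q{\left(a,L \right)} = 3 \cdot 1 = 3$)
$M = 18$ ($M = 3 \cdot 6 = 18$)
$M^{2} = 18^{2} = 324$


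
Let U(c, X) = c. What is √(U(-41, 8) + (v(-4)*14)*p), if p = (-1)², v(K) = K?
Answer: I*√97 ≈ 9.8489*I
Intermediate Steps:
p = 1
√(U(-41, 8) + (v(-4)*14)*p) = √(-41 - 4*14*1) = √(-41 - 56*1) = √(-41 - 56) = √(-97) = I*√97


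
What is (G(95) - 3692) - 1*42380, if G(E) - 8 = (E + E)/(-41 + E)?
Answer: -1243633/27 ≈ -46061.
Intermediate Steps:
G(E) = 8 + 2*E/(-41 + E) (G(E) = 8 + (E + E)/(-41 + E) = 8 + (2*E)/(-41 + E) = 8 + 2*E/(-41 + E))
(G(95) - 3692) - 1*42380 = (2*(-164 + 5*95)/(-41 + 95) - 3692) - 1*42380 = (2*(-164 + 475)/54 - 3692) - 42380 = (2*(1/54)*311 - 3692) - 42380 = (311/27 - 3692) - 42380 = -99373/27 - 42380 = -1243633/27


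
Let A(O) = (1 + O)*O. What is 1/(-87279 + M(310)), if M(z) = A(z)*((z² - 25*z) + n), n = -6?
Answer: 1/8517157761 ≈ 1.1741e-10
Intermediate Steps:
A(O) = O*(1 + O)
M(z) = z*(1 + z)*(-6 + z² - 25*z) (M(z) = (z*(1 + z))*((z² - 25*z) - 6) = (z*(1 + z))*(-6 + z² - 25*z) = z*(1 + z)*(-6 + z² - 25*z))
1/(-87279 + M(310)) = 1/(-87279 - 1*310*(1 + 310)*(6 - 1*310² + 25*310)) = 1/(-87279 - 1*310*311*(6 - 1*96100 + 7750)) = 1/(-87279 - 1*310*311*(6 - 96100 + 7750)) = 1/(-87279 - 1*310*311*(-88344)) = 1/(-87279 + 8517245040) = 1/8517157761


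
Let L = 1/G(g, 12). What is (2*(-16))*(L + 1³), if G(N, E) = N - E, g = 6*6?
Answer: -100/3 ≈ -33.333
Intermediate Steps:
g = 36
L = 1/24 (L = 1/(36 - 1*12) = 1/(36 - 12) = 1/24 ≈ 0.041667)
(2*(-16))*(L + 1³) = (2*(-16))*(1/24 + 1³) = -32*(1/24 + 1) = -32*25/24 = -100/3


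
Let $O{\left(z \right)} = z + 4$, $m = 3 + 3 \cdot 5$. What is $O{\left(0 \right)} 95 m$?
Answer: $6840$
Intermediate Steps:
$m = 18$ ($m = 3 + 15 = 18$)
$O{\left(z \right)} = 4 + z$
$O{\left(0 \right)} 95 m = \left(4 + 0\right) 95 \cdot 18 = 4 \cdot 95 \cdot 18 = 380 \cdot 18 = 6840$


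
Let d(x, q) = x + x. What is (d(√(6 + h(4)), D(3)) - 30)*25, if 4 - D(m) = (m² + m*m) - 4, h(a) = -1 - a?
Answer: -700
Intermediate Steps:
D(m) = 8 - 2*m² (D(m) = 4 - ((m² + m*m) - 4) = 4 - ((m² + m²) - 4) = 4 - (2*m² - 4) = 4 - (-4 + 2*m²) = 4 + (4 - 2*m²) = 8 - 2*m²)
d(x, q) = 2*x
(d(√(6 + h(4)), D(3)) - 30)*25 = (2*√(6 + (-1 - 1*4)) - 30)*25 = (2*√(6 + (-1 - 4)) - 30)*25 = (2*√(6 - 5) - 30)*25 = (2*√1 - 30)*25 = (2*1 - 30)*25 = (2 - 30)*25 = -28*25 = -700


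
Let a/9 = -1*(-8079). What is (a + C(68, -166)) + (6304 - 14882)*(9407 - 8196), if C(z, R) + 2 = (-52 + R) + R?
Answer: -10315633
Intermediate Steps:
C(z, R) = -54 + 2*R (C(z, R) = -2 + ((-52 + R) + R) = -2 + (-52 + 2*R) = -54 + 2*R)
a = 72711 (a = 9*(-1*(-8079)) = 9*8079 = 72711)
(a + C(68, -166)) + (6304 - 14882)*(9407 - 8196) = (72711 + (-54 + 2*(-166))) + (6304 - 14882)*(9407 - 8196) = (72711 + (-54 - 332)) - 8578*1211 = (72711 - 386) - 10387958 = 72325 - 10387958 = -10315633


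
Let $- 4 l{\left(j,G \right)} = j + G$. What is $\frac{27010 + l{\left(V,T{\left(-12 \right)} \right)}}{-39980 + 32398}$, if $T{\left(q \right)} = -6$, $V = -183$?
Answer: $- \frac{108229}{30328} \approx -3.5686$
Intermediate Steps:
$l{\left(j,G \right)} = - \frac{G}{4} - \frac{j}{4}$ ($l{\left(j,G \right)} = - \frac{j + G}{4} = - \frac{G + j}{4} = - \frac{G}{4} - \frac{j}{4}$)
$\frac{27010 + l{\left(V,T{\left(-12 \right)} \right)}}{-39980 + 32398} = \frac{27010 - - \frac{189}{4}}{-39980 + 32398} = \frac{27010 + \left(\frac{3}{2} + \frac{183}{4}\right)}{-7582} = \left(27010 + \frac{189}{4}\right) \left(- \frac{1}{7582}\right) = \frac{108229}{4} \left(- \frac{1}{7582}\right) = - \frac{108229}{30328}$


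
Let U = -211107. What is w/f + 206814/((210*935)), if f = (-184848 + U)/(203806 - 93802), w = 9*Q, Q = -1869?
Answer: 64092322531/13711775 ≈ 4674.3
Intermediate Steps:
w = -16821 (w = 9*(-1869) = -16821)
f = -131985/36668 (f = (-184848 - 211107)/(203806 - 93802) = -395955/110004 = -395955*1/110004 = -131985/36668 ≈ -3.5995)
w/f + 206814/((210*935)) = -16821/(-131985/36668) + 206814/((210*935)) = -16821*(-36668/131985) + 206814/196350 = 9790356/2095 + 206814*(1/196350) = 9790356/2095 + 34469/32725 = 64092322531/13711775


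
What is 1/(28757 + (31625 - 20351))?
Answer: 1/40031 ≈ 2.4981e-5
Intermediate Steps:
1/(28757 + (31625 - 20351)) = 1/(28757 + 11274) = 1/40031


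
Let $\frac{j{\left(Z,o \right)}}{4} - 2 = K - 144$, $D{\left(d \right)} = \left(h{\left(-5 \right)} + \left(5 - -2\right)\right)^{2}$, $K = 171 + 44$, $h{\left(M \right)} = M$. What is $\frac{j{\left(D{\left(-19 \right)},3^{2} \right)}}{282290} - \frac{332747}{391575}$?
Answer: $- \frac{9381681073}{11053770675} \approx -0.84873$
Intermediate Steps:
$K = 215$
$D{\left(d \right)} = 4$ ($D{\left(d \right)} = \left(-5 + \left(5 - -2\right)\right)^{2} = \left(-5 + \left(5 + 2\right)\right)^{2} = \left(-5 + 7\right)^{2} = 2^{2} = 4$)
$j{\left(Z,o \right)} = 292$ ($j{\left(Z,o \right)} = 8 + 4 \left(215 - 144\right) = 8 + 4 \cdot 71 = 8 + 284 = 292$)
$\frac{j{\left(D{\left(-19 \right)},3^{2} \right)}}{282290} - \frac{332747}{391575} = \frac{292}{282290} - \frac{332747}{391575} = 292 \cdot \frac{1}{282290} - \frac{332747}{391575} = \frac{146}{141145} - \frac{332747}{391575} = - \frac{9381681073}{11053770675}$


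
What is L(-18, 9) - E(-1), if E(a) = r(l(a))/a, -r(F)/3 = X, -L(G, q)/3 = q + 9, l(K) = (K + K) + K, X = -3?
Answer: -45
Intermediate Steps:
l(K) = 3*K (l(K) = 2*K + K = 3*K)
L(G, q) = -27 - 3*q (L(G, q) = -3*(q + 9) = -3*(9 + q) = -27 - 3*q)
r(F) = 9 (r(F) = -3*(-3) = 9)
E(a) = 9/a
L(-18, 9) - E(-1) = (-27 - 3*9) - 9/(-1) = (-27 - 27) - 9*(-1) = -54 - 1*(-9) = -54 + 9 = -45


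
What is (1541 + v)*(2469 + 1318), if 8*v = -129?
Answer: 46197613/8 ≈ 5.7747e+6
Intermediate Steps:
v = -129/8 (v = (⅛)*(-129) = -129/8 ≈ -16.125)
(1541 + v)*(2469 + 1318) = (1541 - 129/8)*(2469 + 1318) = (12199/8)*3787 = 46197613/8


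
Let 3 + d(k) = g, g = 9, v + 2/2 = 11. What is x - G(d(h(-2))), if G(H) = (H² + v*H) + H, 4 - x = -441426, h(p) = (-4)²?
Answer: 441328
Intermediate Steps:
h(p) = 16
v = 10 (v = -1 + 11 = 10)
x = 441430 (x = 4 - 1*(-441426) = 4 + 441426 = 441430)
d(k) = 6 (d(k) = -3 + 9 = 6)
G(H) = H² + 11*H (G(H) = (H² + 10*H) + H = H² + 11*H)
x - G(d(h(-2))) = 441430 - 6*(11 + 6) = 441430 - 6*17 = 441430 - 1*102 = 441430 - 102 = 441328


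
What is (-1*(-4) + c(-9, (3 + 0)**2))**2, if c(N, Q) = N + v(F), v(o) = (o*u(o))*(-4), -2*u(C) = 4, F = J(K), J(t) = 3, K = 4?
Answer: 361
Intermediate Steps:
F = 3
u(C) = -2 (u(C) = -1/2*4 = -2)
v(o) = 8*o (v(o) = (o*(-2))*(-4) = -2*o*(-4) = 8*o)
c(N, Q) = 24 + N (c(N, Q) = N + 8*3 = N + 24 = 24 + N)
(-1*(-4) + c(-9, (3 + 0)**2))**2 = (-1*(-4) + (24 - 9))**2 = (4 + 15)**2 = 19**2 = 361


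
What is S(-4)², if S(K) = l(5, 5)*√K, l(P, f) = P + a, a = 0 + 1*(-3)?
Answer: -16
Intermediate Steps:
a = -3 (a = 0 - 3 = -3)
l(P, f) = -3 + P (l(P, f) = P - 3 = -3 + P)
S(K) = 2*√K (S(K) = (-3 + 5)*√K = 2*√K)
S(-4)² = (2*√(-4))² = (2*(2*I))² = (4*I)² = -16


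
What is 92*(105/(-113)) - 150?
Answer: -26610/113 ≈ -235.49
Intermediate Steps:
92*(105/(-113)) - 150 = 92*(105*(-1/113)) - 150 = 92*(-105/113) - 150 = -9660/113 - 150 = -26610/113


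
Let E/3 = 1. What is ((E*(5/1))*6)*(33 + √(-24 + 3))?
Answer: 2970 + 90*I*√21 ≈ 2970.0 + 412.43*I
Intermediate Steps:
E = 3 (E = 3*1 = 3)
((E*(5/1))*6)*(33 + √(-24 + 3)) = ((3*(5/1))*6)*(33 + √(-24 + 3)) = ((3*(5*1))*6)*(33 + √(-21)) = ((3*5)*6)*(33 + I*√21) = (15*6)*(33 + I*√21) = 90*(33 + I*√21) = 2970 + 90*I*√21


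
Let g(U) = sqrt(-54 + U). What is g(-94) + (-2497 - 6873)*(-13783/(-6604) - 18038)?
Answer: 558026456765/3302 + 2*I*sqrt(37) ≈ 1.69e+8 + 12.166*I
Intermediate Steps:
g(-94) + (-2497 - 6873)*(-13783/(-6604) - 18038) = sqrt(-54 - 94) + (-2497 - 6873)*(-13783/(-6604) - 18038) = sqrt(-148) - 9370*(-13783*(-1/6604) - 18038) = 2*I*sqrt(37) - 9370*(13783/6604 - 18038) = 2*I*sqrt(37) - 9370*(-119109169/6604) = 2*I*sqrt(37) + 558026456765/3302 = 558026456765/3302 + 2*I*sqrt(37)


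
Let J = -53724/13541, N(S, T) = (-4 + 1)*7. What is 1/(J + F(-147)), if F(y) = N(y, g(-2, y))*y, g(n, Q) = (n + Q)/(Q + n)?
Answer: 1231/3795213 ≈ 0.00032436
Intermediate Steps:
g(n, Q) = 1 (g(n, Q) = (Q + n)/(Q + n) = 1)
N(S, T) = -21 (N(S, T) = -3*7 = -21)
J = -4884/1231 (J = -53724*1/13541 = -4884/1231 ≈ -3.9675)
F(y) = -21*y
1/(J + F(-147)) = 1/(-4884/1231 - 21*(-147)) = 1/(-4884/1231 + 3087) = 1/(3795213/1231) = 1231/3795213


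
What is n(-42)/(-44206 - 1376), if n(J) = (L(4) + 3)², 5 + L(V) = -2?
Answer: -8/22791 ≈ -0.00035102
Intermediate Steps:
L(V) = -7 (L(V) = -5 - 2 = -7)
n(J) = 16 (n(J) = (-7 + 3)² = (-4)² = 16)
n(-42)/(-44206 - 1376) = 16/(-44206 - 1376) = 16/(-45582) = 16*(-1/45582) = -8/22791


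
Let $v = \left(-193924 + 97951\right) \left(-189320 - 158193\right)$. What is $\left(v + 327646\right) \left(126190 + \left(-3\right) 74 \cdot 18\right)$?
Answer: $4075437846392230$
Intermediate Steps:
$v = 33351865149$ ($v = \left(-95973\right) \left(-347513\right) = 33351865149$)
$\left(v + 327646\right) \left(126190 + \left(-3\right) 74 \cdot 18\right) = \left(33351865149 + 327646\right) \left(126190 + \left(-3\right) 74 \cdot 18\right) = 33352192795 \left(126190 - 3996\right) = 33352192795 \cdot 122194 = 4075437846392230$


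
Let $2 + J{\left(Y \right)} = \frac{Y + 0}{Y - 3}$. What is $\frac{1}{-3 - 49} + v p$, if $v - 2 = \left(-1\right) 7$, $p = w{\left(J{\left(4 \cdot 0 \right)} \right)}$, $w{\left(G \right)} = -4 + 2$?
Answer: $\frac{519}{52} \approx 9.9808$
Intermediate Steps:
$J{\left(Y \right)} = -2 + \frac{Y}{-3 + Y}$ ($J{\left(Y \right)} = -2 + \frac{Y + 0}{Y - 3} = -2 + \frac{Y}{-3 + Y}$)
$w{\left(G \right)} = -2$
$p = -2$
$v = -5$ ($v = 2 - 7 = -5$)
$\frac{1}{-3 - 49} + v p = \frac{1}{-3 - 49} - -10 = \frac{1}{-52} + 10 = - \frac{1}{52} + 10 = \frac{519}{52}$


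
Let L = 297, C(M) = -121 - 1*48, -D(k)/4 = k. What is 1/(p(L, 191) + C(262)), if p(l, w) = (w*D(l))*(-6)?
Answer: 1/1361279 ≈ 7.3460e-7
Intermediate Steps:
D(k) = -4*k
C(M) = -169 (C(M) = -121 - 48 = -169)
p(l, w) = 24*l*w (p(l, w) = (w*(-4*l))*(-6) = -4*l*w*(-6) = 24*l*w)
1/(p(L, 191) + C(262)) = 1/(24*297*191 - 169) = 1/(1361448 - 169) = 1/1361279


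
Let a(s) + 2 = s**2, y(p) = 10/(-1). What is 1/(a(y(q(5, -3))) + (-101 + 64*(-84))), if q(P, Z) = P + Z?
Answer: -1/5379 ≈ -0.00018591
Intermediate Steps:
y(p) = -10 (y(p) = 10*(-1) = -10)
a(s) = -2 + s**2
1/(a(y(q(5, -3))) + (-101 + 64*(-84))) = 1/((-2 + (-10)**2) + (-101 + 64*(-84))) = 1/((-2 + 100) + (-101 - 5376)) = 1/(98 - 5477) = 1/(-5379) = -1/5379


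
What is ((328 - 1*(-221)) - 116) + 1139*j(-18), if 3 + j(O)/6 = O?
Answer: -143081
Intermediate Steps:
j(O) = -18 + 6*O
((328 - 1*(-221)) - 116) + 1139*j(-18) = ((328 - 1*(-221)) - 116) + 1139*(-18 + 6*(-18)) = ((328 + 221) - 116) + 1139*(-18 - 108) = (549 - 116) + 1139*(-126) = 433 - 143514 = -143081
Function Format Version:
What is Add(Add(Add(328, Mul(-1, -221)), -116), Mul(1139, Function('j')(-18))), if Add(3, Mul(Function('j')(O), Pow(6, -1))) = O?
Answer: -143081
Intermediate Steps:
Function('j')(O) = Add(-18, Mul(6, O))
Add(Add(Add(328, Mul(-1, -221)), -116), Mul(1139, Function('j')(-18))) = Add(Add(Add(328, Mul(-1, -221)), -116), Mul(1139, Add(-18, Mul(6, -18)))) = Add(Add(Add(328, 221), -116), Mul(1139, Add(-18, -108))) = Add(Add(549, -116), Mul(1139, -126)) = Add(433, -143514) = -143081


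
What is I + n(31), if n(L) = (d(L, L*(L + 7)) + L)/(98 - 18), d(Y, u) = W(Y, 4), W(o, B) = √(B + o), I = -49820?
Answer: -3985569/80 + √35/80 ≈ -49820.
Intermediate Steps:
d(Y, u) = √(4 + Y)
n(L) = L/80 + √(4 + L)/80 (n(L) = (√(4 + L) + L)/(98 - 18) = (L + √(4 + L))/80 = (L + √(4 + L))*(1/80) = L/80 + √(4 + L)/80)
I + n(31) = -49820 + ((1/80)*31 + √(4 + 31)/80) = -49820 + (31/80 + √35/80) = -3985569/80 + √35/80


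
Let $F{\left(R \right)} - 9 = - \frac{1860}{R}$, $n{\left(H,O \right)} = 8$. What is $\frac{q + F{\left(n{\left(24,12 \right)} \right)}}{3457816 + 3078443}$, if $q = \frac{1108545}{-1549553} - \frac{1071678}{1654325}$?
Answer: $- \frac{384285852786731}{11170310923039787850} \approx -3.4402 \cdot 10^{-5}$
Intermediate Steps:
$F{\left(R \right)} = 9 - \frac{1860}{R}$
$q = - \frac{3494515567059}{2563464266725}$ ($q = 1108545 \left(- \frac{1}{1549553}\right) - \frac{1071678}{1654325} = - \frac{1108545}{1549553} - \frac{1071678}{1654325} = - \frac{3494515567059}{2563464266725} \approx -1.3632$)
$\frac{q + F{\left(n{\left(24,12 \right)} \right)}}{3457816 + 3078443} = \frac{- \frac{3494515567059}{2563464266725} + \left(9 - \frac{1860}{8}\right)}{3457816 + 3078443} = \frac{- \frac{3494515567059}{2563464266725} + \left(9 - \frac{465}{2}\right)}{6536259} = \left(- \frac{3494515567059}{2563464266725} + \left(9 - \frac{465}{2}\right)\right) \frac{1}{6536259} = \left(- \frac{3494515567059}{2563464266725} - \frac{447}{2}\right) \frac{1}{6536259} = \left(- \frac{1152857558360193}{5126928533450}\right) \frac{1}{6536259} = - \frac{384285852786731}{11170310923039787850}$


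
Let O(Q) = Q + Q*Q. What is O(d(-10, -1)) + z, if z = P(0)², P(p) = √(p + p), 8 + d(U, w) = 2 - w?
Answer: 20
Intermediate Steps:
d(U, w) = -6 - w (d(U, w) = -8 + (2 - w) = -6 - w)
P(p) = √2*√p (P(p) = √(2*p) = √2*√p)
O(Q) = Q + Q²
z = 0 (z = (√2*√0)² = (√2*0)² = 0² = 0)
O(d(-10, -1)) + z = (-6 - 1*(-1))*(1 + (-6 - 1*(-1))) + 0 = (-6 + 1)*(1 + (-6 + 1)) + 0 = -5*(1 - 5) + 0 = -5*(-4) + 0 = 20 + 0 = 20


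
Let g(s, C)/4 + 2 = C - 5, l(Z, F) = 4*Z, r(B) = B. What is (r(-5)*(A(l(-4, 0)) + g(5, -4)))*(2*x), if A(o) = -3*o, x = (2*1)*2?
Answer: -160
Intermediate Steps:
g(s, C) = -28 + 4*C (g(s, C) = -8 + 4*(C - 5) = -8 + 4*(-5 + C) = -8 + (-20 + 4*C) = -28 + 4*C)
x = 4 (x = 2*2 = 4)
(r(-5)*(A(l(-4, 0)) + g(5, -4)))*(2*x) = (-5*(-12*(-4) + (-28 + 4*(-4))))*(2*4) = -5*(-3*(-16) + (-28 - 16))*8 = -5*(48 - 44)*8 = -5*4*8 = -20*8 = -160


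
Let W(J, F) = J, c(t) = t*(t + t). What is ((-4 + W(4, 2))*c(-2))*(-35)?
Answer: 0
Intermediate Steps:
c(t) = 2*t**2 (c(t) = t*(2*t) = 2*t**2)
((-4 + W(4, 2))*c(-2))*(-35) = ((-4 + 4)*(2*(-2)**2))*(-35) = (0*(2*4))*(-35) = (0*8)*(-35) = 0*(-35) = 0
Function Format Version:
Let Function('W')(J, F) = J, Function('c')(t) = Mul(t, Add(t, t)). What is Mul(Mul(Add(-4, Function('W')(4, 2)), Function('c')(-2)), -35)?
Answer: 0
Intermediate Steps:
Function('c')(t) = Mul(2, Pow(t, 2)) (Function('c')(t) = Mul(t, Mul(2, t)) = Mul(2, Pow(t, 2)))
Mul(Mul(Add(-4, Function('W')(4, 2)), Function('c')(-2)), -35) = Mul(Mul(Add(-4, 4), Mul(2, Pow(-2, 2))), -35) = Mul(Mul(0, Mul(2, 4)), -35) = Mul(Mul(0, 8), -35) = Mul(0, -35) = 0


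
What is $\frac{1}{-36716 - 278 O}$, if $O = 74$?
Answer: $- \frac{1}{57288} \approx -1.7456 \cdot 10^{-5}$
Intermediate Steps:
$\frac{1}{-36716 - 278 O} = \frac{1}{-36716 - 20572} = \frac{1}{-57288} = - \frac{1}{57288}$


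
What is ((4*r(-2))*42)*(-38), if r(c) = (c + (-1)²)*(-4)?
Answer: -25536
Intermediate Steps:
r(c) = -4 - 4*c (r(c) = (c + 1)*(-4) = (1 + c)*(-4) = -4 - 4*c)
((4*r(-2))*42)*(-38) = ((4*(-4 - 4*(-2)))*42)*(-38) = ((4*(-4 + 8))*42)*(-38) = ((4*4)*42)*(-38) = (16*42)*(-38) = 672*(-38) = -25536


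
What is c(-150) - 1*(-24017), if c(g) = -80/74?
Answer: 888589/37 ≈ 24016.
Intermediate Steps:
c(g) = -40/37 (c(g) = -80*1/74 = -40/37)
c(-150) - 1*(-24017) = -40/37 - 1*(-24017) = -40/37 + 24017 = 888589/37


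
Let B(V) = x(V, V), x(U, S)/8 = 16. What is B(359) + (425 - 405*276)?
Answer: -111227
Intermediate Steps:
x(U, S) = 128 (x(U, S) = 8*16 = 128)
B(V) = 128
B(359) + (425 - 405*276) = 128 + (425 - 405*276) = 128 + (425 - 111780) = 128 - 111355 = -111227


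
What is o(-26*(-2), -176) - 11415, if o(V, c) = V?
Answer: -11363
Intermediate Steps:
o(-26*(-2), -176) - 11415 = -26*(-2) - 11415 = 52 - 11415 = -11363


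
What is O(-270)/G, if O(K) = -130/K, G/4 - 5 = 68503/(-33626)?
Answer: 218569/5379858 ≈ 0.040627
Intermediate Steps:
G = 199254/16813 (G = 20 + 4*(68503/(-33626)) = 20 + 4*(68503*(-1/33626)) = 20 + 4*(-68503/33626) = 20 - 137006/16813 = 199254/16813 ≈ 11.851)
O(-270)/G = (-130/(-270))/(199254/16813) = -130*(-1/270)*(16813/199254) = (13/27)*(16813/199254) = 218569/5379858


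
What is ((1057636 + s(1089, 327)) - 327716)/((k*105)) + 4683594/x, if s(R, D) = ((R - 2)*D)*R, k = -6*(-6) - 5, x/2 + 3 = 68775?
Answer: 1270398036827/10659660 ≈ 1.1918e+5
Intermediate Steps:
x = 137544 (x = -6 + 2*68775 = -6 + 137550 = 137544)
k = 31 (k = 36 - 5 = 31)
s(R, D) = D*R*(-2 + R) (s(R, D) = ((-2 + R)*D)*R = (D*(-2 + R))*R = D*R*(-2 + R))
((1057636 + s(1089, 327)) - 327716)/((k*105)) + 4683594/x = ((1057636 + 327*1089*(-2 + 1089)) - 327716)/((31*105)) + 4683594/137544 = ((1057636 + 327*1089*1087) - 327716)/3255 + 4683594*(1/137544) = ((1057636 + 387083961) - 327716)*(1/3255) + 780599/22924 = (388141597 - 327716)*(1/3255) + 780599/22924 = 387813881*(1/3255) + 780599/22924 = 55401983/465 + 780599/22924 = 1270398036827/10659660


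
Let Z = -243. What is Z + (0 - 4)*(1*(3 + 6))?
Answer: -279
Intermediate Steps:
Z + (0 - 4)*(1*(3 + 6)) = -243 + (0 - 4)*(1*(3 + 6)) = -243 - 4*9 = -243 - 36 = -279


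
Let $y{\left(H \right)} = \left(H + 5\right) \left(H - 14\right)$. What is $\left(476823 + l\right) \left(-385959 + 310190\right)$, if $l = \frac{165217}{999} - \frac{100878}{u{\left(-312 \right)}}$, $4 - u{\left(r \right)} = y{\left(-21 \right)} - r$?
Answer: $- \frac{15673297537280333}{433566} \approx -3.615 \cdot 10^{10}$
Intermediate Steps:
$y{\left(H \right)} = \left(-14 + H\right) \left(5 + H\right)$ ($y{\left(H \right)} = \left(5 + H\right) \left(-14 + H\right) = \left(-14 + H\right) \left(5 + H\right)$)
$u{\left(r \right)} = -556 + r$ ($u{\left(r \right)} = 4 - \left(\left(-70 + \left(-21\right)^{2} - -189\right) - r\right) = 4 - \left(\left(-70 + 441 + 189\right) - r\right) = 4 - \left(560 - r\right) = 4 + \left(-560 + r\right) = -556 + r$)
$l = \frac{122092739}{433566}$ ($l = \frac{165217}{999} - \frac{100878}{-556 - 312} = 165217 \cdot \frac{1}{999} - \frac{100878}{-868} = \frac{165217}{999} - - \frac{50439}{434} = \frac{165217}{999} + \frac{50439}{434} = \frac{122092739}{433566} \approx 281.6$)
$\left(476823 + l\right) \left(-385959 + 310190\right) = \left(476823 + \frac{122092739}{433566}\right) \left(-385959 + 310190\right) = \frac{206856333557}{433566} \left(-75769\right) = - \frac{15673297537280333}{433566}$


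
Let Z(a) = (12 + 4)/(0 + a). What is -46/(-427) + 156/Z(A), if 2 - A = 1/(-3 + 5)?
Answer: 50327/3416 ≈ 14.733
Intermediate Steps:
A = 3/2 (A = 2 - 1/(-3 + 5) = 2 - 1/2 = 2 - 1*½ = 2 - ½ = 3/2 ≈ 1.5000)
Z(a) = 16/a
-46/(-427) + 156/Z(A) = -46/(-427) + 156/((16/(3/2))) = -46*(-1/427) + 156/((16*(⅔))) = 46/427 + 156/(32/3) = 46/427 + 156*(3/32) = 46/427 + 117/8 = 50327/3416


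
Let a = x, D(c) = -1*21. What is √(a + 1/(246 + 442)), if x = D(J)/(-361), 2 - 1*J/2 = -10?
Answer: √636787/3268 ≈ 0.24418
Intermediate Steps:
J = 24 (J = 4 - 2*(-10) = 4 + 20 = 24)
D(c) = -21
x = 21/361 (x = -21/(-361) = -21*(-1/361) = 21/361 ≈ 0.058172)
a = 21/361 ≈ 0.058172
√(a + 1/(246 + 442)) = √(21/361 + 1/(246 + 442)) = √(21/361 + 1/688) = √(14809/248368) = √636787/3268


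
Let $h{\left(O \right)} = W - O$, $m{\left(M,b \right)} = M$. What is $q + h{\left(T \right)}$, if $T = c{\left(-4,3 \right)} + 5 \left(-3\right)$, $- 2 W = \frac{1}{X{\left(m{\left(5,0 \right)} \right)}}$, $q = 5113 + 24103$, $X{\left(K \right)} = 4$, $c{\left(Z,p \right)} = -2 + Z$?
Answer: $\frac{233895}{8} \approx 29237.0$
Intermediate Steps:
$q = 29216$
$W = - \frac{1}{8}$ ($W = - \frac{1}{2 \cdot 4} = \left(- \frac{1}{2}\right) \frac{1}{4} = - \frac{1}{8} \approx -0.125$)
$T = -21$ ($T = \left(-2 - 4\right) + 5 \left(-3\right) = -6 - 15 = -21$)
$h{\left(O \right)} = - \frac{1}{8} - O$
$q + h{\left(T \right)} = 29216 - - \frac{167}{8} = 29216 + \left(- \frac{1}{8} + 21\right) = 29216 + \frac{167}{8} = \frac{233895}{8}$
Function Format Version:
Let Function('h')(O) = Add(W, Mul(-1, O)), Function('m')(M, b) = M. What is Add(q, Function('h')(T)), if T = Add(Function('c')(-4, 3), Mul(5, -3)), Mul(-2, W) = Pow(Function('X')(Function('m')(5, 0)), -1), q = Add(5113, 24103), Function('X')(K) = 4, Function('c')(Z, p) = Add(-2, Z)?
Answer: Rational(233895, 8) ≈ 29237.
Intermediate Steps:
q = 29216
W = Rational(-1, 8) (W = Mul(Rational(-1, 2), Pow(4, -1)) = Mul(Rational(-1, 2), Rational(1, 4)) = Rational(-1, 8) ≈ -0.12500)
T = -21 (T = Add(Add(-2, -4), Mul(5, -3)) = Add(-6, -15) = -21)
Function('h')(O) = Add(Rational(-1, 8), Mul(-1, O))
Add(q, Function('h')(T)) = Add(29216, Add(Rational(-1, 8), Mul(-1, -21))) = Add(29216, Add(Rational(-1, 8), 21)) = Add(29216, Rational(167, 8)) = Rational(233895, 8)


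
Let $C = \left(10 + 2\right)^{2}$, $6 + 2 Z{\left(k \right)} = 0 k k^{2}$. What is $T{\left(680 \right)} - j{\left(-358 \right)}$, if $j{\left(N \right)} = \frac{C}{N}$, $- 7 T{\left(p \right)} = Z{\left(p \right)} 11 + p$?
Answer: $- \frac{115309}{1253} \approx -92.026$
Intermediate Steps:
$Z{\left(k \right)} = -3$ ($Z{\left(k \right)} = -3 + \frac{0 k k^{2}}{2} = -3 + \frac{0 k^{2}}{2} = -3 + \frac{1}{2} \cdot 0 = -3 + 0 = -3$)
$T{\left(p \right)} = \frac{33}{7} - \frac{p}{7}$ ($T{\left(p \right)} = - \frac{\left(-3\right) 11 + p}{7} = - \frac{-33 + p}{7} = \frac{33}{7} - \frac{p}{7}$)
$C = 144$ ($C = 12^{2} = 144$)
$j{\left(N \right)} = \frac{144}{N}$
$T{\left(680 \right)} - j{\left(-358 \right)} = \left(\frac{33}{7} - \frac{680}{7}\right) - \frac{144}{-358} = \left(\frac{33}{7} - \frac{680}{7}\right) - 144 \left(- \frac{1}{358}\right) = - \frac{647}{7} - - \frac{72}{179} = - \frac{647}{7} + \frac{72}{179} = - \frac{115309}{1253}$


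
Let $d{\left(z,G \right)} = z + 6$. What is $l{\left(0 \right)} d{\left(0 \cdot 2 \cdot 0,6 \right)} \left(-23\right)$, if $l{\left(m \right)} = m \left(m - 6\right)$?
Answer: $0$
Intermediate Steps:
$l{\left(m \right)} = m \left(-6 + m\right)$
$d{\left(z,G \right)} = 6 + z$
$l{\left(0 \right)} d{\left(0 \cdot 2 \cdot 0,6 \right)} \left(-23\right) = 0 \left(-6 + 0\right) \left(6 + 0 \cdot 2 \cdot 0\right) \left(-23\right) = 0 \left(-6\right) \left(6 + 0 \cdot 0\right) \left(-23\right) = 0 \left(6 + 0\right) \left(-23\right) = 0 \cdot 6 \left(-23\right) = 0 \left(-23\right) = 0$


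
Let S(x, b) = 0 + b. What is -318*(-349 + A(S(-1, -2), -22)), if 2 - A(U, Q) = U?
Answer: 109710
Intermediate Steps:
S(x, b) = b
A(U, Q) = 2 - U
-318*(-349 + A(S(-1, -2), -22)) = -318*(-349 + (2 - 1*(-2))) = -318*(-349 + (2 + 2)) = -318*(-349 + 4) = -318*(-345) = 109710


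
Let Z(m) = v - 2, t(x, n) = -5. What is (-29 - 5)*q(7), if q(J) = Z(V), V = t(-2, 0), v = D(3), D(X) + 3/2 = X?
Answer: 17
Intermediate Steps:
D(X) = -3/2 + X
v = 3/2 (v = -3/2 + 3 = 3/2 ≈ 1.5000)
V = -5
Z(m) = -½ (Z(m) = 3/2 - 2 = -½)
q(J) = -½
(-29 - 5)*q(7) = (-29 - 5)*(-½) = -34*(-½) = 17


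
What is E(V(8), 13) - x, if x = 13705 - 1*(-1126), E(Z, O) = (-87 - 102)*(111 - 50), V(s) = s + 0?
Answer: -26360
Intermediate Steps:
V(s) = s
E(Z, O) = -11529 (E(Z, O) = -189*61 = -11529)
x = 14831 (x = 13705 + 1126 = 14831)
E(V(8), 13) - x = -11529 - 1*14831 = -11529 - 14831 = -26360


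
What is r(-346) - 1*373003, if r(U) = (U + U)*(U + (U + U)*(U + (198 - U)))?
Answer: 94681501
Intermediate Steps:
r(U) = 794*U**2 (r(U) = (2*U)*(U + (2*U)*198) = (2*U)*(U + 396*U) = (2*U)*(397*U) = 794*U**2)
r(-346) - 1*373003 = 794*(-346)**2 - 1*373003 = 794*119716 - 373003 = 95054504 - 373003 = 94681501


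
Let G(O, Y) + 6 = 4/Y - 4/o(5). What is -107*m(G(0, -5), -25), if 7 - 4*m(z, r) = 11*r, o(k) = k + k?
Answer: -15087/2 ≈ -7543.5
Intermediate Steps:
o(k) = 2*k
G(O, Y) = -32/5 + 4/Y (G(O, Y) = -6 + (4/Y - 4/(2*5)) = -6 + (4/Y - 4/10) = -6 + (4/Y - 4*⅒) = -6 + (4/Y - ⅖) = -6 + (-⅖ + 4/Y) = -32/5 + 4/Y)
m(z, r) = 7/4 - 11*r/4
-107*m(G(0, -5), -25) = -107*(7/4 - 11/4*(-25)) = -107*(7/4 + 275/4) = -107*141/2 = -15087/2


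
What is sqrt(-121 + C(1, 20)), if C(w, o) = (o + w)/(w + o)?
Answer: 2*I*sqrt(30) ≈ 10.954*I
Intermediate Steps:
C(w, o) = 1 (C(w, o) = (o + w)/(o + w) = 1)
sqrt(-121 + C(1, 20)) = sqrt(-121 + 1) = sqrt(-120) = 2*I*sqrt(30)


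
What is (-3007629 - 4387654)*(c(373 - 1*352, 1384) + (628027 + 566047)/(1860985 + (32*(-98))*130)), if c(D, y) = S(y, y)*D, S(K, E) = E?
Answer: -44625304010992586/207615 ≈ -2.1494e+11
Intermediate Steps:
c(D, y) = D*y (c(D, y) = y*D = D*y)
(-3007629 - 4387654)*(c(373 - 1*352, 1384) + (628027 + 566047)/(1860985 + (32*(-98))*130)) = (-3007629 - 4387654)*((373 - 1*352)*1384 + (628027 + 566047)/(1860985 + (32*(-98))*130)) = -7395283*((373 - 352)*1384 + 1194074/(1860985 - 3136*130)) = -7395283*(21*1384 + 1194074/(1860985 - 407680)) = -7395283*(29064 + 1194074/1453305) = -7395283*(29064 + 1194074*(1/1453305)) = -7395283*(29064 + 170582/207615) = -7395283*6034292942/207615 = -44625304010992586/207615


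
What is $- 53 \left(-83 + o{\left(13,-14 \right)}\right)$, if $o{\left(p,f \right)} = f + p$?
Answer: $4452$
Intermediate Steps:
$- 53 \left(-83 + o{\left(13,-14 \right)}\right) = - 53 \left(-83 + \left(-14 + 13\right)\right) = - 53 \left(-83 - 1\right) = \left(-53\right) \left(-84\right) = 4452$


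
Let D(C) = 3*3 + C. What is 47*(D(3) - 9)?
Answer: 141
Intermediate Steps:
D(C) = 9 + C
47*(D(3) - 9) = 47*((9 + 3) - 9) = 47*(12 - 9) = 47*3 = 141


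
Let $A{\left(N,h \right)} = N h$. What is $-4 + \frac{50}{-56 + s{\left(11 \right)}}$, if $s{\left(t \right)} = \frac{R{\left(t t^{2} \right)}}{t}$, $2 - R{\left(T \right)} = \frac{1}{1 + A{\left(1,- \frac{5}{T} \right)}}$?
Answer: $- \frac{798256}{163099} \approx -4.8943$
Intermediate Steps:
$R{\left(T \right)} = 2 - \frac{1}{1 - \frac{5}{T}}$ ($R{\left(T \right)} = 2 - \frac{1}{1 + 1 \left(- \frac{5}{T}\right)} = 2 - \frac{1}{1 - \frac{5}{T}}$)
$s{\left(t \right)} = \frac{-10 + t^{3}}{t \left(-5 + t^{3}\right)}$ ($s{\left(t \right)} = \frac{\frac{1}{-5 + t t^{2}} \left(-10 + t t^{2}\right)}{t} = \frac{\frac{1}{-5 + t^{3}} \left(-10 + t^{3}\right)}{t} = \frac{-10 + t^{3}}{t \left(-5 + t^{3}\right)}$)
$-4 + \frac{50}{-56 + s{\left(11 \right)}} = -4 + \frac{50}{-56 + \frac{-10 + 11^{3}}{11 \left(-5 + 11^{3}\right)}} = -4 + \frac{50}{-56 + \frac{-10 + 1331}{11 \left(-5 + 1331\right)}} = -4 + \frac{50}{-56 + \frac{1}{11} \cdot \frac{1}{1326} \cdot 1321} = -4 + \frac{50}{-56 + \frac{1321}{14586}} = -4 + \frac{50}{- \frac{815495}{14586}} = -4 + 50 \left(- \frac{14586}{815495}\right) = -4 - \frac{145860}{163099} = - \frac{798256}{163099}$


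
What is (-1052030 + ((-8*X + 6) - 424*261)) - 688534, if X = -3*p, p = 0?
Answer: -1851222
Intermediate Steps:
X = 0 (X = -3*0 = 0)
(-1052030 + ((-8*X + 6) - 424*261)) - 688534 = (-1052030 + ((-8*0 + 6) - 424*261)) - 688534 = (-1052030 + ((0 + 6) - 110664)) - 688534 = (-1052030 + (6 - 110664)) - 688534 = (-1052030 - 110658) - 688534 = -1162688 - 688534 = -1851222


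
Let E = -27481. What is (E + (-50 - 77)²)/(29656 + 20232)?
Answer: -1419/6236 ≈ -0.22755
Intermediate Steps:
(E + (-50 - 77)²)/(29656 + 20232) = (-27481 + (-50 - 77)²)/(29656 + 20232) = (-27481 + (-127)²)/49888 = (-27481 + 16129)*(1/49888) = -11352*1/49888 = -1419/6236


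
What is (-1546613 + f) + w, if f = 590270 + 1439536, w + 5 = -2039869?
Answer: -1556681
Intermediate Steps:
w = -2039874 (w = -5 - 2039869 = -2039874)
f = 2029806
(-1546613 + f) + w = (-1546613 + 2029806) - 2039874 = 483193 - 2039874 = -1556681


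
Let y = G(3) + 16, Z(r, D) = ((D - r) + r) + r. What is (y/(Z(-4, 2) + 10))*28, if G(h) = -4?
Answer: 42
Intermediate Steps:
Z(r, D) = D + r
y = 12 (y = -4 + 16 = 12)
(y/(Z(-4, 2) + 10))*28 = (12/((2 - 4) + 10))*28 = (12/(-2 + 10))*28 = (12/8)*28 = ((⅛)*12)*28 = (3/2)*28 = 42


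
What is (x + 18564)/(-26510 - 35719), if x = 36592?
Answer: -55156/62229 ≈ -0.88634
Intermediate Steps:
(x + 18564)/(-26510 - 35719) = (36592 + 18564)/(-26510 - 35719) = 55156/(-62229) = 55156*(-1/62229) = -55156/62229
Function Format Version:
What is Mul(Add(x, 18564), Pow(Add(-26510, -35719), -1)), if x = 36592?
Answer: Rational(-55156, 62229) ≈ -0.88634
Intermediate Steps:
Mul(Add(x, 18564), Pow(Add(-26510, -35719), -1)) = Mul(Add(36592, 18564), Pow(Add(-26510, -35719), -1)) = Mul(55156, Pow(-62229, -1)) = Mul(55156, Rational(-1, 62229)) = Rational(-55156, 62229)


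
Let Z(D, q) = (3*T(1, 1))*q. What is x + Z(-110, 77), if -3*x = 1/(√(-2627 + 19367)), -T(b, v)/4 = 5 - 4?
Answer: -924 - √465/8370 ≈ -924.00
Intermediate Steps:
T(b, v) = -4 (T(b, v) = -4*(5 - 4) = -4*1 = -4)
Z(D, q) = -12*q (Z(D, q) = (3*(-4))*q = -12*q)
x = -√465/8370 (x = -1/(3*√(-2627 + 19367)) = -√465/2790/3 = -√465/8370 ≈ -0.0025763)
x + Z(-110, 77) = -√465/8370 - 12*77 = -√465/8370 - 924 = -924 - √465/8370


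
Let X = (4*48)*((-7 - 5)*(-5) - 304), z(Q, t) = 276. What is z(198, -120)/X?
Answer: -23/3904 ≈ -0.0058914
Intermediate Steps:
X = -46848 (X = 192*(-12*(-5) - 304) = 192*(60 - 304) = 192*(-244) = -46848)
z(198, -120)/X = 276/(-46848) = 276*(-1/46848) = -23/3904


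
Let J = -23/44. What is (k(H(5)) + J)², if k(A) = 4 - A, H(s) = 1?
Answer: 11881/1936 ≈ 6.1369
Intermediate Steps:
J = -23/44 (J = -23*1/44 = -23/44 ≈ -0.52273)
(k(H(5)) + J)² = ((4 - 1*1) - 23/44)² = ((4 - 1) - 23/44)² = (3 - 23/44)² = (109/44)² = 11881/1936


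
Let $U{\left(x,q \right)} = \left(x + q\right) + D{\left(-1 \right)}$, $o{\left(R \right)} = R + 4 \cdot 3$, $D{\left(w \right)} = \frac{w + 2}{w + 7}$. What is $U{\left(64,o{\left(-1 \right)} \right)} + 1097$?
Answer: $\frac{7033}{6} \approx 1172.2$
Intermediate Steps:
$D{\left(w \right)} = \frac{2 + w}{7 + w}$
$o{\left(R \right)} = 12 + R$ ($o{\left(R \right)} = R + 12 = 12 + R$)
$U{\left(x,q \right)} = \frac{1}{6} + q + x$ ($U{\left(x,q \right)} = \left(x + q\right) + \frac{2 - 1}{7 - 1} = \left(q + x\right) + \frac{1}{6} \cdot 1 = \left(q + x\right) + \frac{1}{6} = \frac{1}{6} + q + x$)
$U{\left(64,o{\left(-1 \right)} \right)} + 1097 = \left(\frac{1}{6} + \left(12 - 1\right) + 64\right) + 1097 = \left(\frac{1}{6} + 11 + 64\right) + 1097 = \frac{451}{6} + 1097 = \frac{7033}{6}$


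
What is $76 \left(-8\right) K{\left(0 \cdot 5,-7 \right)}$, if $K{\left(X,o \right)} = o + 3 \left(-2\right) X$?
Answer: $4256$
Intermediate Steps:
$K{\left(X,o \right)} = o - 6 X$
$76 \left(-8\right) K{\left(0 \cdot 5,-7 \right)} = 76 \left(-8\right) \left(-7 - 6 \cdot 0 \cdot 5\right) = - 608 \left(-7 - 0\right) = - 608 \left(-7 + 0\right) = \left(-608\right) \left(-7\right) = 4256$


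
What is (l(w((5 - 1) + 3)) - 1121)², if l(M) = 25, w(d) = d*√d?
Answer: 1201216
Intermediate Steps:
w(d) = d^(3/2)
(l(w((5 - 1) + 3)) - 1121)² = (25 - 1121)² = (-1096)² = 1201216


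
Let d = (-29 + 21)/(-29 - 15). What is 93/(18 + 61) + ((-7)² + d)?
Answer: 43762/869 ≈ 50.359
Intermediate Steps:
d = 2/11 (d = -8/(-44) = -8*(-1/44) = 2/11 ≈ 0.18182)
93/(18 + 61) + ((-7)² + d) = 93/(18 + 61) + ((-7)² + 2/11) = 93/79 + (49 + 2/11) = (1/79)*93 + 541/11 = 93/79 + 541/11 = 43762/869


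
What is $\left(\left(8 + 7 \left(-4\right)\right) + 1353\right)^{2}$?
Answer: $1776889$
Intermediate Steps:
$\left(\left(8 + 7 \left(-4\right)\right) + 1353\right)^{2} = \left(\left(8 - 28\right) + 1353\right)^{2} = \left(-20 + 1353\right)^{2} = 1333^{2} = 1776889$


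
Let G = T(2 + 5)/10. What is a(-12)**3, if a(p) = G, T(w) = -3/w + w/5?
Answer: 4913/5359375 ≈ 0.00091671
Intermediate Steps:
T(w) = -3/w + w/5 (T(w) = -3/w + w*(1/5) = -3/w + w/5)
G = 17/175 (G = (-3/(2 + 5) + (2 + 5)/5)/10 = (-3/7 + (1/5)*7)*(1/10) = (-3*1/7 + 7/5)*(1/10) = (-3/7 + 7/5)*(1/10) = (34/35)*(1/10) = 17/175 ≈ 0.097143)
a(p) = 17/175
a(-12)**3 = (17/175)**3 = 4913/5359375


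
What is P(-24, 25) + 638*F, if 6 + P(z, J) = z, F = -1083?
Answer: -690984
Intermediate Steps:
P(z, J) = -6 + z
P(-24, 25) + 638*F = (-6 - 24) + 638*(-1083) = -30 - 690954 = -690984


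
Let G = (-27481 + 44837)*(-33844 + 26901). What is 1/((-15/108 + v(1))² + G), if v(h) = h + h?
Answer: -1296/156171505079 ≈ -8.2986e-9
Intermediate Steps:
G = -120502708 (G = 17356*(-6943) = -120502708)
v(h) = 2*h
1/((-15/108 + v(1))² + G) = 1/((-15/108 + 2*1)² - 120502708) = 1/((-15*1/108 + 2)² - 120502708) = 1/((-5/36 + 2)² - 120502708) = 1/((67/36)² - 120502708) = 1/(4489/1296 - 120502708) = 1/(-156171505079/1296) = -1296/156171505079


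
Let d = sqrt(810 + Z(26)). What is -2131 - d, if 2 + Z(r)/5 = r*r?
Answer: -2131 - 2*sqrt(1045) ≈ -2195.7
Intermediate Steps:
Z(r) = -10 + 5*r**2 (Z(r) = -10 + 5*(r*r) = -10 + 5*r**2)
d = 2*sqrt(1045) (d = sqrt(810 + (-10 + 5*26**2)) = sqrt(810 + (-10 + 5*676)) = sqrt(810 + (-10 + 3380)) = sqrt(810 + 3370) = sqrt(4180) = 2*sqrt(1045) ≈ 64.653)
-2131 - d = -2131 - 2*sqrt(1045)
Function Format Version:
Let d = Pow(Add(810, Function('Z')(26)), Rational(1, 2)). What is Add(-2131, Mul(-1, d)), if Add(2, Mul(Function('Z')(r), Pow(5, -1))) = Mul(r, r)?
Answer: Add(-2131, Mul(-2, Pow(1045, Rational(1, 2)))) ≈ -2195.7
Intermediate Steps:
Function('Z')(r) = Add(-10, Mul(5, Pow(r, 2))) (Function('Z')(r) = Add(-10, Mul(5, Mul(r, r))) = Add(-10, Mul(5, Pow(r, 2))))
d = Mul(2, Pow(1045, Rational(1, 2))) (d = Pow(Add(810, Add(-10, Mul(5, Pow(26, 2)))), Rational(1, 2)) = Pow(Add(810, Add(-10, Mul(5, 676))), Rational(1, 2)) = Pow(Add(810, Add(-10, 3380)), Rational(1, 2)) = Pow(Add(810, 3370), Rational(1, 2)) = Pow(4180, Rational(1, 2)) = Mul(2, Pow(1045, Rational(1, 2))) ≈ 64.653)
Add(-2131, Mul(-1, d)) = Add(-2131, Mul(-1, Mul(2, Pow(1045, Rational(1, 2))))) = Add(-2131, Mul(-2, Pow(1045, Rational(1, 2))))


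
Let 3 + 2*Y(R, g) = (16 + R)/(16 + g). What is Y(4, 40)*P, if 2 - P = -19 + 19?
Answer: -37/14 ≈ -2.6429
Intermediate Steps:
Y(R, g) = -3/2 + (16 + R)/(2*(16 + g)) (Y(R, g) = -3/2 + ((16 + R)/(16 + g))/2 = -3/2 + (16 + R)/(2*(16 + g)))
P = 2 (P = 2 - (-19 + 19) = 2 - 1*0 = 2 + 0 = 2)
Y(4, 40)*P = ((-32 + 4 - 3*40)/(2*(16 + 40)))*2 = ((1/2)*(-32 + 4 - 120)/56)*2 = ((1/2)*(1/56)*(-148))*2 = -37/28*2 = -37/14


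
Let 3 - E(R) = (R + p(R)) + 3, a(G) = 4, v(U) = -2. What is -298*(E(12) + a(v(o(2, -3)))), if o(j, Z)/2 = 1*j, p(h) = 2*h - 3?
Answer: 8642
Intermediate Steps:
p(h) = -3 + 2*h
o(j, Z) = 2*j (o(j, Z) = 2*(1*j) = 2*j)
E(R) = 3 - 3*R (E(R) = 3 - ((R + (-3 + 2*R)) + 3) = 3 - ((-3 + 3*R) + 3) = 3 - 3*R)
-298*(E(12) + a(v(o(2, -3)))) = -298*((3 - 3*12) + 4) = -298*((3 - 36) + 4) = -298*(-33 + 4) = -298*(-29) = 8642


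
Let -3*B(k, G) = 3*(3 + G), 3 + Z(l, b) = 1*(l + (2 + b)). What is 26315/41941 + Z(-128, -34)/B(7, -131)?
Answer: -3468063/5368448 ≈ -0.64601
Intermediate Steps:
Z(l, b) = -1 + b + l (Z(l, b) = -3 + 1*(l + (2 + b)) = -3 + 1*(2 + b + l) = -3 + (2 + b + l) = -1 + b + l)
B(k, G) = -3 - G (B(k, G) = -(3 + G) = -(9 + 3*G)/3 = -3 - G)
26315/41941 + Z(-128, -34)/B(7, -131) = 26315/41941 + (-1 - 34 - 128)/(-3 - 1*(-131)) = 26315*(1/41941) - 163/(-3 + 131) = 26315/41941 - 163/128 = -3468063/5368448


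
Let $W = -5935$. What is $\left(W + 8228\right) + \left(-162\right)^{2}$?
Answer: $28537$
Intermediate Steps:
$\left(W + 8228\right) + \left(-162\right)^{2} = \left(-5935 + 8228\right) + \left(-162\right)^{2} = 2293 + 26244 = 28537$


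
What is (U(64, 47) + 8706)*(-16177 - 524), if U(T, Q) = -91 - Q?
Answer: -143094168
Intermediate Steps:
(U(64, 47) + 8706)*(-16177 - 524) = ((-91 - 1*47) + 8706)*(-16177 - 524) = ((-91 - 47) + 8706)*(-16701) = (-138 + 8706)*(-16701) = 8568*(-16701) = -143094168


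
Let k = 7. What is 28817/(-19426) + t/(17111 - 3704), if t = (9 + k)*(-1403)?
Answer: -822424367/260444382 ≈ -3.1578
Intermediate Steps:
t = -22448 (t = (9 + 7)*(-1403) = 16*(-1403) = -22448)
28817/(-19426) + t/(17111 - 3704) = 28817/(-19426) - 22448/(17111 - 3704) = 28817*(-1/19426) - 22448/13407 = -28817/19426 - 22448*1/13407 = -28817/19426 - 22448/13407 = -822424367/260444382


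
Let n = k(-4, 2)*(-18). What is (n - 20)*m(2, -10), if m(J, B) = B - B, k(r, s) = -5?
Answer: 0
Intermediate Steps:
m(J, B) = 0
n = 90 (n = -5*(-18) = 90)
(n - 20)*m(2, -10) = (90 - 20)*0 = 70*0 = 0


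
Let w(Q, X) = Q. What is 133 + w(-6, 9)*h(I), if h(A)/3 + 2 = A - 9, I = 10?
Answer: 151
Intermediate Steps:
h(A) = -33 + 3*A (h(A) = -6 + 3*(A - 9) = -6 + 3*(-9 + A) = -6 + (-27 + 3*A) = -33 + 3*A)
133 + w(-6, 9)*h(I) = 133 - 6*(-33 + 3*10) = 133 - 6*(-33 + 30) = 133 - 6*(-3) = 133 + 18 = 151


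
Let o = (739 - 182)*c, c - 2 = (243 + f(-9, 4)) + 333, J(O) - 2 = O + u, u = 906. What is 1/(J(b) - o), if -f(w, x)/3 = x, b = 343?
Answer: -1/314011 ≈ -3.1846e-6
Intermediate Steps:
f(w, x) = -3*x
J(O) = 908 + O (J(O) = 2 + (O + 906) = 2 + (906 + O) = 908 + O)
c = 566 (c = 2 + ((243 - 3*4) + 333) = 2 + ((243 - 12) + 333) = 2 + (231 + 333) = 2 + 564 = 566)
o = 315262 (o = (739 - 182)*566 = 557*566 = 315262)
1/(J(b) - o) = 1/((908 + 343) - 1*315262) = 1/(1251 - 315262) = 1/(-314011) = -1/314011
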